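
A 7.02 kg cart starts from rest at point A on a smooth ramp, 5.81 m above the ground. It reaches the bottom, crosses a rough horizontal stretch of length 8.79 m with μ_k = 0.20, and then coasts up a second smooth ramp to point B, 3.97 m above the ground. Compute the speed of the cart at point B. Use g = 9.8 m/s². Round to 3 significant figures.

Energy at A: mgh₁ = (7.02)(9.8)(5.81) = 399.70 J
Friction loss: W_f = μ_k mg d = 120.9 J
At B: ½mv² + mgh₂ = mgh₁ − W_f
½mv² = 399.70 − 120.9 − 273.12 = 5.6413 J
v = √(2 × 5.6413/7.02) = 1.268 m/s

v = 1.27 m/s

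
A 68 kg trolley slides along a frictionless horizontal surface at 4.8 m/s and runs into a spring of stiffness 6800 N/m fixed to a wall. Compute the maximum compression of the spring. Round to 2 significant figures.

x = 0.48 m

At max compression the trolley is momentarily at rest: ½mv² = ½kx²
x = v√(m/k) = 4.8 × √(68/6800) = 0.4800 m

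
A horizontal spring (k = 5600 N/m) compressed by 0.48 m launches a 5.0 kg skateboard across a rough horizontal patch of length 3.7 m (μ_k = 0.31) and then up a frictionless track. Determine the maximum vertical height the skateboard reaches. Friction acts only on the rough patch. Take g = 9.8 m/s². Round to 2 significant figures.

h = 12 m

Spring energy: E₀ = ½kx² = ½(5600)(0.48)² = 645.12 J
Friction: W_f = μ_k mg d = (0.31)(5.0)(9.8)(3.7) = 56.20 J
Energy at base of ramp: E = 645.12 − 56.20 = 588.92 J
At max height all remaining energy is PE: mgh = E ⇒ h = E/(mg) = 588.92/(5.0 × 9.8) = 12.02 m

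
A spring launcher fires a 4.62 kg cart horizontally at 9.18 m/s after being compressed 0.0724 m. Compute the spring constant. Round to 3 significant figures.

Spring PE at full compression equals KE at release: ½kx² = ½mv²
k = mv²/x² = (4.62)(9.18)²/(0.0724)² = 74276 N/m

k = 74300 N/m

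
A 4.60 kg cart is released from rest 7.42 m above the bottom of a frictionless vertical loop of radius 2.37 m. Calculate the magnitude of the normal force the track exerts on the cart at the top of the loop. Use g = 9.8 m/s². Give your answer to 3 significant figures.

N = 56.9 N

Energy from release to top (height 2r): mgh = ½mv_top² + mg(2r)
v_top² = 2g(h − 2r) = 2(9.8)(7.42 − 4.740) = 52.528 m²/s²
At the top, both N and weight point toward the centre: N + mg = mv_top²/r
N = m(v_top²/r − g) = 4.60(52.528/2.37 − 9.8) = 56.87 N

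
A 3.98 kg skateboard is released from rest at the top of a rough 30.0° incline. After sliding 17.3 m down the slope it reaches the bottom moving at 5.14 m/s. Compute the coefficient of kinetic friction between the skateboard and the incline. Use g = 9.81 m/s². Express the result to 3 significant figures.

mgh = ½mv² + μ_k (mg cosθ) L, with h = L sinθ
mgL sinθ = 337.73 J; ½mv² = 52.575 J
W_f = 337.73 − 52.575 = 285.2 J
μ_k = W_f/(mg cosθ · L) = 285.2/(33.81 × 17.3) = 0.4875

μ_k = 0.487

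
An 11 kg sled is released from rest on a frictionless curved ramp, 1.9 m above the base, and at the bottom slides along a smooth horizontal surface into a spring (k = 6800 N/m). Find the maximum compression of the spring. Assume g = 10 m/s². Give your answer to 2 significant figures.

Gravitational PE at the top equals spring PE at max compression: mgh = ½kx²
x = √(2mgh/k) = √(2 × 11 × 10 × 1.9 / 6800) = 0.2479 m

x = 0.25 m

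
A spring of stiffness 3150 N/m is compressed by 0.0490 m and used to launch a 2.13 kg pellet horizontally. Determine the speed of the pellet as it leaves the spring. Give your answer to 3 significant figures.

v = 1.88 m/s

The pellet leaves the spring when the spring is at natural length, so ½kx² = ½mv²
v = x√(k/m) = 0.0490 × √(3150/2.13) = 1.884 m/s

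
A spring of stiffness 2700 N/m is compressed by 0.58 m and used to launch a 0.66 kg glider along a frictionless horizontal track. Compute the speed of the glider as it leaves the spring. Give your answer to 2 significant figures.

Conservation of energy: ½kx² = ½mv²
v = x√(k/m) = 0.58 × √(2700/0.66) = 37.10 m/s

v = 37 m/s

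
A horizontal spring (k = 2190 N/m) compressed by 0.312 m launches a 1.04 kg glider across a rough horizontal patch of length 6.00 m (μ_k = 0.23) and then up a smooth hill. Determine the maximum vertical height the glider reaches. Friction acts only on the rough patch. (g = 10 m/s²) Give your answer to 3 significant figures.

h = 8.87 m

Spring energy: E₀ = ½kx² = ½(2190)(0.312)² = 106.59 J
Friction: W_f = μ_k mg d = (0.23)(1.04)(10)(6.00) = 14.35 J
Energy at base of ramp: E = 106.59 − 14.35 = 92.240 J
At max height all remaining energy is PE: mgh = E ⇒ h = E/(mg) = 92.240/(1.04 × 10) = 8.869 m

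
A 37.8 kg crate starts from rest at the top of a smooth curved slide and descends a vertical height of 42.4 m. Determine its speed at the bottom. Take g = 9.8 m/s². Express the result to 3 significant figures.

v = 28.8 m/s

Equating total energy at the two states: mgh = ½mv²
The mass cancels from both sides.
v = √(2gh) = √(2 × 9.8 × 42.4) = √831.04 = 28.83 m/s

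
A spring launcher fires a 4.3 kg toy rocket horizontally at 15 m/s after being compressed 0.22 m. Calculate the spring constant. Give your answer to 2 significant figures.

k = 20000 N/m

Spring PE at full compression equals KE at release: ½kx² = ½mv²
k = mv²/x² = (4.3)(15)²/(0.22)² = 19990 N/m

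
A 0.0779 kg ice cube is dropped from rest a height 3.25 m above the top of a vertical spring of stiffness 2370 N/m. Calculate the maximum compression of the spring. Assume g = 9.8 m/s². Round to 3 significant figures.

Let x be the compression. The total drop is H + x, and the cube is instantaneously at rest at max compression, so energy conservation gives:
mg(H + x) = ½kx²
½(2370)x² − (0.0779)(9.8)x − (0.0779)(9.8)(3.25) = 0
1185x² − 0.7634x − 2.481 = 0
x = [0.7634 + √(0.5828 + 11760)]/(2 × 1185) = 0.04608 m

x = 0.0461 m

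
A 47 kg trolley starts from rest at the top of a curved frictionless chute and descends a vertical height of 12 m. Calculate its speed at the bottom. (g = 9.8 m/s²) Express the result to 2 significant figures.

By conservation of mechanical energy, mgh = ½mv²
v = √(2gh) = √(2 × 9.8 × 12) = √235.20 = 15.34 m/s

v = 15 m/s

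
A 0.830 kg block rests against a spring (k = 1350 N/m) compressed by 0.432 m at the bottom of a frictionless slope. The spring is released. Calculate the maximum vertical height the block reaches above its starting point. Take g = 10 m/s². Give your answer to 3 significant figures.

h = 15.2 m

Energy conservation from release to the highest point: ½kx² = mgh
h = kx²/(2mg) = (1350)(0.432)²/(2 × 0.830 × 10) = 15.18 m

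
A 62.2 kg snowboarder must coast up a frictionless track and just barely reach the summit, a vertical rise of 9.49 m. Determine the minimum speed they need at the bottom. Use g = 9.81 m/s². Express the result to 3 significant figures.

v = 13.6 m/s

At the top they are momentarily at rest, so all KE converts to PE: ½mv² = mgh
v = √(2gh) = √(2 × 9.81 × 9.49) = 13.65 m/s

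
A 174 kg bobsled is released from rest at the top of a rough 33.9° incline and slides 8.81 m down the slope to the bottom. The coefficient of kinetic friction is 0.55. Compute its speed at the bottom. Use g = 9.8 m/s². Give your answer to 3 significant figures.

v = 4.18 m/s

Taking the bottom as reference, mgh = ½mv² + μ_k N L with h = L sinθ, N = mg cosθ:
mgh = mgL sinθ = (174)(9.8)(8.81)sin33.9° = 8378.9 J
W_f = μ_k mg cosθ · L = (0.55)(174)(9.8)cos33.9°·8.81 = 6858 J
½mv² = 8378.9 − 6858 = 1520.9 J
v = √(2 × 1520.9/174) = 4.181 m/s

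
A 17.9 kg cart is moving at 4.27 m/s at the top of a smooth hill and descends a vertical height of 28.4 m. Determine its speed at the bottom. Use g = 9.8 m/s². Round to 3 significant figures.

Energy conservation between the two points: ½mv₀² + mgh = ½mv²
The mass cancels from both sides.
v² = v₀² + 2gh = (4.27)² + 2(9.8)(28.4) = 574.87
v = √574.87 = 23.98 m/s

v = 24.0 m/s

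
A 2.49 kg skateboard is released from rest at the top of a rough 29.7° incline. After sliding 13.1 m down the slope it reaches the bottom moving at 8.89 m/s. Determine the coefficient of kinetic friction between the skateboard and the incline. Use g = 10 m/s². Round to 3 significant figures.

Energy balance down the incline: mg L sinθ − ½mv² = μ_k (mg cosθ) L
mgL sinθ = 161.61 J; ½mv² = 98.395 J
W_f = 161.61 − 98.395 = 63.22 J
μ_k = W_f/(mg cosθ · L) = 63.22/(21.63 × 13.1) = 0.2231

μ_k = 0.223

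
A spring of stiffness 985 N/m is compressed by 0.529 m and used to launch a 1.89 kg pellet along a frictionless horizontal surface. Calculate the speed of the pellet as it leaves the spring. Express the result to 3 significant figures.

The pellet leaves the spring when the spring is at natural length, so ½kx² = ½mv²
v = x√(k/m) = 0.529 × √(985/1.89) = 12.08 m/s

v = 12.1 m/s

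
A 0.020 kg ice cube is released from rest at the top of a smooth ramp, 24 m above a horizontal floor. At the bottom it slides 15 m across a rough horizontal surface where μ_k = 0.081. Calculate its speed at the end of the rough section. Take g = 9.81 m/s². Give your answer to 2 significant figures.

Energy bookkeeping (friction removes W_f = μ_k N d):
mgh = ½mv² + μ_k m g d
W_f = μ_k mg d = (0.081)(0.020)(9.81)(15) = 0.2384 J
½mv² = mgh − W_f = 4.7088 − 0.2384 = 4.4704 J
v = √(2 × 4.4704/0.020) = 21.14 m/s

v = 21 m/s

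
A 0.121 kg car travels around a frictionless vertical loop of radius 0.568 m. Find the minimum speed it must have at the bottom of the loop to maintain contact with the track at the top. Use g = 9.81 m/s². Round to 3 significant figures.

At the top: mg = mv_top²/r ⇒ v_top² = gr = 5.572 m²/s²
Energy from bottom to top (height 2r): ½mv_bot² = ½mv_top² + mg(2r)
v_bot² = gr + 4gr = 5gr = 27.86
v_bot = √(5gr) = 5.278 m/s

v = 5.28 m/s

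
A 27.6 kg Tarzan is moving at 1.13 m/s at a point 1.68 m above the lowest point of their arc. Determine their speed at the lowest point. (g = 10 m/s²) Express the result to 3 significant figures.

Equating total energy at the two states: ½mv₀² + mgh = ½mv²
The mass cancels from both sides.
v² = v₀² + 2gh = (1.13)² + 2(10)(1.68) = 34.877
v = √34.877 = 5.906 m/s

v = 5.91 m/s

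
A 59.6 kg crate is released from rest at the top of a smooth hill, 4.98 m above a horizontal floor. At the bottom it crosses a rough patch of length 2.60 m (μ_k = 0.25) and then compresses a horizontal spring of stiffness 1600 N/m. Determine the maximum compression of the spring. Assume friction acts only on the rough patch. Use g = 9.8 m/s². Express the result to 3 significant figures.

Initial energy: E₁ = mgh = (59.6)(9.8)(4.98) = 2908.7 J
Friction removes W_f = μ_k mg d = (0.25)(59.6)(9.8)(2.60) = 379.7 J
Energy reaching the spring: E = 2908.7 − 379.7 = 2529.1 J
At max compression ½kx² = E ⇒ x = √(2E/k) = √(2 × 2529.1/1600) = 1.778 m

x = 1.78 m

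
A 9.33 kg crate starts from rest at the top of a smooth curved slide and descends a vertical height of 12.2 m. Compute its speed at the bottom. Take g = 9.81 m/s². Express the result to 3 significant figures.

By conservation of mechanical energy, mgh = ½mv²
v = √(2gh) = √(2 × 9.81 × 12.2) = √239.36 = 15.47 m/s

v = 15.5 m/s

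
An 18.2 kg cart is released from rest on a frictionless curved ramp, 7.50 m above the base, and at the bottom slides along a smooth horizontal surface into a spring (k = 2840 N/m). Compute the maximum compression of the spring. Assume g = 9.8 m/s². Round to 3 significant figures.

x = 0.971 m

Energy conservation (no friction) from release to max compression: mgh = ½kx²
x = √(2mgh/k) = √(2 × 18.2 × 9.8 × 7.50 / 2840) = 0.9706 m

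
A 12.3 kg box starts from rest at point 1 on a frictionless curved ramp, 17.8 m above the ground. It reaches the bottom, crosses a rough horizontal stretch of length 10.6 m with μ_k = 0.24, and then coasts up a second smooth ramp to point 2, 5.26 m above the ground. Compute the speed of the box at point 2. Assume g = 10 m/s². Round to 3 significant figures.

Energy at 1: mgh₁ = (12.3)(10)(17.8) = 2189.4 J
Friction loss: W_f = μ_k mg d = 312.9 J
At 2: ½mv² + mgh₂ = mgh₁ − W_f
½mv² = 2189.4 − 312.9 − 646.98 = 1229.5 J
v = √(2 × 1229.5/12.3) = 14.14 m/s

v = 14.1 m/s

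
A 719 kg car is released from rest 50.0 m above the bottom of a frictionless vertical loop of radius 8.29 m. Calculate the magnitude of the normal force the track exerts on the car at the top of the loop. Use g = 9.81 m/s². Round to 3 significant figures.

N = 49800 N

Energy from release to top (height 2r): mgh = ½mv_top² + mg(2r)
v_top² = 2g(h − 2r) = 2(9.81)(50.0 − 16.58) = 655.70 m²/s²
At the top, both N and weight point toward the centre: N + mg = mv_top²/r
N = m(v_top²/r − g) = 719(655.70/8.29 − 9.81) = 49816 N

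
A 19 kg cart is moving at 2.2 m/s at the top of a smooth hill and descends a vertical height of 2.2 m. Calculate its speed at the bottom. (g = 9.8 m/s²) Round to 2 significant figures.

Equating total energy at the two states: ½mv₀² + mgh = ½mv²
The mass cancels from both sides.
v² = v₀² + 2gh = (2.2)² + 2(9.8)(2.2) = 47.960
v = √47.960 = 6.925 m/s

v = 6.9 m/s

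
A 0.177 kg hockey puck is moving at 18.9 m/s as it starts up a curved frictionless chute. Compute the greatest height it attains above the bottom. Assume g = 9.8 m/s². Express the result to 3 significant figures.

Setting KE at the bottom equal to PE gained: ½mv² = mgh
h = v²/(2g) = 18.9²/(2 × 9.8) = 18.22 m

h = 18.2 m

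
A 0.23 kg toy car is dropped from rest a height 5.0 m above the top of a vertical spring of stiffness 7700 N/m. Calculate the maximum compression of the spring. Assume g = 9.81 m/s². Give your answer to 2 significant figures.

Let x be the compression. The total drop is H + x, and the car is instantaneously at rest at max compression, so energy conservation gives:
mg(H + x) = ½kx²
½(7700)x² − (0.23)(9.81)x − (0.23)(9.81)(5.0) = 0
3850x² − 2.256x − 11.28 = 0
x = [2.256 + √(5.091 + 173735)]/(2 × 3850) = 0.05443 m

x = 0.054 m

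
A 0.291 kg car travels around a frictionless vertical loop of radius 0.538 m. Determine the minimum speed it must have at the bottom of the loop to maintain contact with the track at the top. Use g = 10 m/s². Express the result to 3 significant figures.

v = 5.19 m/s

At the top: mg = mv_top²/r ⇒ v_top² = gr = 5.380 m²/s²
Energy from bottom to top (height 2r): ½mv_bot² = ½mv_top² + mg(2r)
v_bot² = gr + 4gr = 5gr = 26.90
v_bot = √(5gr) = 5.187 m/s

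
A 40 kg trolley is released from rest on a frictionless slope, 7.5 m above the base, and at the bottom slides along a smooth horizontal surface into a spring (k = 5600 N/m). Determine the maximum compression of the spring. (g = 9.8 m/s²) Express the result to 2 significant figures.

At max compression the trolley is momentarily at rest: mgh = ½kx²
x = √(2mgh/k) = √(2 × 40 × 9.8 × 7.5 / 5600) = 1.025 m

x = 1.0 m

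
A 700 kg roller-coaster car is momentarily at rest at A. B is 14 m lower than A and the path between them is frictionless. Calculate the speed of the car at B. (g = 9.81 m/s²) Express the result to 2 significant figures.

v = 17 m/s

Energy conservation between the two points: mgh = ½mv²
v = √(2gh) = √(2 × 9.81 × 14) = √274.68 = 16.57 m/s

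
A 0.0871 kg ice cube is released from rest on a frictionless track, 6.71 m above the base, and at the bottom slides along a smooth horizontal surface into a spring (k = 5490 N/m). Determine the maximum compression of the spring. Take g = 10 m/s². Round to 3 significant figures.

x = 0.0461 m

At max compression the cube is momentarily at rest: mgh = ½kx²
x = √(2mgh/k) = √(2 × 0.0871 × 10 × 6.71 / 5490) = 0.04614 m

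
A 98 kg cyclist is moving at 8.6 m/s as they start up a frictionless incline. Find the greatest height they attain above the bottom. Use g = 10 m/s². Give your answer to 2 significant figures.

h = 3.7 m

Setting KE at the bottom equal to PE gained: ½mv² = mgh
h = v²/(2g) = 8.6²/(2 × 10) = 3.698 m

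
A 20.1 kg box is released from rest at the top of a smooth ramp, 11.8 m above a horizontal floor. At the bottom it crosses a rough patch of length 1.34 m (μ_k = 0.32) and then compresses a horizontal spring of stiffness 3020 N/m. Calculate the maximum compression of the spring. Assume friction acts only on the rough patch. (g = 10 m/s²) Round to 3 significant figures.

x = 1.23 m

Initial energy: E₁ = mgh = (20.1)(10)(11.8) = 2371.8 J
Friction removes W_f = μ_k mg d = (0.32)(20.1)(10)(1.34) = 86.19 J
Energy reaching the spring: E = 2371.8 − 86.19 = 2285.6 J
At max compression ½kx² = E ⇒ x = √(2E/k) = √(2 × 2285.6/3020) = 1.230 m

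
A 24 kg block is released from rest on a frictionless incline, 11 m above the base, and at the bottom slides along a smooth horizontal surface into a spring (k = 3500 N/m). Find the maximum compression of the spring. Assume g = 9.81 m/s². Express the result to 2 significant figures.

x = 1.2 m

Gravitational PE at the top equals spring PE at max compression: mgh = ½kx²
x = √(2mgh/k) = √(2 × 24 × 9.81 × 11 / 3500) = 1.217 m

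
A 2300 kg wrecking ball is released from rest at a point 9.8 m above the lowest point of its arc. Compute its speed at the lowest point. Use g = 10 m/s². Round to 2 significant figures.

Mechanical energy is conserved (no friction): mgh = ½mv²
v = √(2gh) = √(2 × 10 × 9.8) = √196.00 = 14.00 m/s

v = 14 m/s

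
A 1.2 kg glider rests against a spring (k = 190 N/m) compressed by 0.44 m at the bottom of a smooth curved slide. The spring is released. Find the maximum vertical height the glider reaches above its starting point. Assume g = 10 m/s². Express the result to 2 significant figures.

Energy conservation from release to the highest point: ½kx² = mgh
h = kx²/(2mg) = (190)(0.44)²/(2 × 1.2 × 10) = 1.533 m

h = 1.5 m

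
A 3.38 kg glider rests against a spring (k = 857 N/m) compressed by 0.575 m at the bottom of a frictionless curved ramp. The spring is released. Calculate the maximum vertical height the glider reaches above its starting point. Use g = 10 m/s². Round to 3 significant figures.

h = 4.19 m

Energy conservation from release to the highest point: ½kx² = mgh
h = kx²/(2mg) = (857)(0.575)²/(2 × 3.38 × 10) = 4.192 m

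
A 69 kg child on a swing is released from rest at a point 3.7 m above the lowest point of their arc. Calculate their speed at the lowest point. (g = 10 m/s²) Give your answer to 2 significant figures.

Energy conservation between the two points: mgh = ½mv²
v = √(2gh) = √(2 × 10 × 3.7) = √74.000 = 8.602 m/s

v = 8.6 m/s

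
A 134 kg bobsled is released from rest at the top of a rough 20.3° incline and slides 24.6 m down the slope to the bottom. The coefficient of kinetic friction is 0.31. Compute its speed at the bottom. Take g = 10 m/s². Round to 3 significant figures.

v = 5.26 m/s

Work–energy: mg(L sinθ) − μ_k(mg cosθ)L = ½mv²
mgh = mgL sinθ = (134)(10)(24.6)sin20.3° = 11436 J
W_f = μ_k mg cosθ · L = (0.31)(134)(10)cos20.3°·24.6 = 9584 J
½mv² = 11436 − 9584 = 1852.2 J
v = √(2 × 1852.2/134) = 5.258 m/s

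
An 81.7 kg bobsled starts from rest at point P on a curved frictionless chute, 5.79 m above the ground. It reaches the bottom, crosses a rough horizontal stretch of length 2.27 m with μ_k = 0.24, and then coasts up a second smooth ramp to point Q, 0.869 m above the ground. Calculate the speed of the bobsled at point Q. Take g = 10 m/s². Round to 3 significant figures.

Energy at P: mgh₁ = (81.7)(10)(5.79) = 4730.4 J
Friction loss: W_f = μ_k mg d = 445.1 J
At Q: ½mv² + mgh₂ = mgh₁ − W_f
½mv² = 4730.4 − 445.1 − 709.97 = 3575.4 J
v = √(2 × 3575.4/81.7) = 9.355 m/s

v = 9.36 m/s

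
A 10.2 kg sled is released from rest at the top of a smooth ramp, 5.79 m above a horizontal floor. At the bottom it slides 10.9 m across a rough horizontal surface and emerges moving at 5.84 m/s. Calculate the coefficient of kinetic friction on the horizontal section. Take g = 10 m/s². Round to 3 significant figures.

Energy bookkeeping (friction removes W_f = μ_k N d):
mgh = ½mv² + μ_k m g d
mgh = 590.58 J; ½mv² = 173.94 J
W_f = 590.58 − 173.94 = 416.6 J
μ_k = W_f/(mg·d) = 416.6/(102.0 × 10.9) = 0.3747

μ_k = 0.375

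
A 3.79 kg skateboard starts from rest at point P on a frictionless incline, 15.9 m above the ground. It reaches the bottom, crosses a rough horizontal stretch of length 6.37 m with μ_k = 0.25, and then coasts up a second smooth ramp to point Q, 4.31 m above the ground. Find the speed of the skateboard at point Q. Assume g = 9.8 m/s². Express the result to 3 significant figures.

v = 14.0 m/s

Energy at P: mgh₁ = (3.79)(9.8)(15.9) = 590.56 J
Friction loss: W_f = μ_k mg d = 59.15 J
At Q: ½mv² + mgh₂ = mgh₁ − W_f
½mv² = 590.56 − 59.15 − 160.08 = 371.33 J
v = √(2 × 371.33/3.79) = 14.00 m/s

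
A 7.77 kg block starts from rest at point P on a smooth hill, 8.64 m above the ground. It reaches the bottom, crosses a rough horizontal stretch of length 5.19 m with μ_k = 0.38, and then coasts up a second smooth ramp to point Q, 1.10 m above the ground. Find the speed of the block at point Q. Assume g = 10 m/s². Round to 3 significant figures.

v = 10.6 m/s

Energy at P: mgh₁ = (7.77)(10)(8.64) = 671.33 J
Friction loss: W_f = μ_k mg d = 153.2 J
At Q: ½mv² + mgh₂ = mgh₁ − W_f
½mv² = 671.33 − 153.2 − 85.470 = 432.62 J
v = √(2 × 432.62/7.77) = 10.55 m/s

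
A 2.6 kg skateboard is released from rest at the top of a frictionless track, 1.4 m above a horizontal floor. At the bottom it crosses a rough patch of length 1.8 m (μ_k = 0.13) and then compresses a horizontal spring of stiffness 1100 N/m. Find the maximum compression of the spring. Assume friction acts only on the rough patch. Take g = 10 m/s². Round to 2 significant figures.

x = 0.23 m

Initial energy: E₁ = mgh = (2.6)(10)(1.4) = 36.400 J
Friction removes W_f = μ_k mg d = (0.13)(2.6)(10)(1.8) = 6.084 J
Energy reaching the spring: E = 36.400 − 6.084 = 30.316 J
At max compression ½kx² = E ⇒ x = √(2E/k) = √(2 × 30.316/1100) = 0.2348 m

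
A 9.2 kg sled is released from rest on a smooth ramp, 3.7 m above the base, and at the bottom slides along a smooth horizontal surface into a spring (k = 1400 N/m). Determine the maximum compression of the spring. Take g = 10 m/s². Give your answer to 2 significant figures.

Energy conservation (no friction) from release to max compression: mgh = ½kx²
x = √(2mgh/k) = √(2 × 9.2 × 10 × 3.7 / 1400) = 0.6973 m

x = 0.70 m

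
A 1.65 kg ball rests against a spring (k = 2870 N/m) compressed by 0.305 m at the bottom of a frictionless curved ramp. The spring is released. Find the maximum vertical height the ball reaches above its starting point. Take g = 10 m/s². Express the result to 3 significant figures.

h = 8.09 m

Energy conservation from release to the highest point: ½kx² = mgh
h = kx²/(2mg) = (2870)(0.305)²/(2 × 1.65 × 10) = 8.090 m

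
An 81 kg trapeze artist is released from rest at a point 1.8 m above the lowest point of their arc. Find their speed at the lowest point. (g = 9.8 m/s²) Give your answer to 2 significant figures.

Energy conservation between the two points: mgh = ½mv²
v = √(2gh) = √(2 × 9.8 × 1.8) = √35.280 = 5.940 m/s

v = 5.9 m/s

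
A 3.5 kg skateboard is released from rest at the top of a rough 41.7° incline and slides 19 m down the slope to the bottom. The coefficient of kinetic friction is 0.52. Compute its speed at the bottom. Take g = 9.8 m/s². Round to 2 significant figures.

Work–energy: mg(L sinθ) − μ_k(mg cosθ)L = ½mv²
mgh = mgL sinθ = (3.5)(9.8)(19)sin41.7° = 433.53 J
W_f = μ_k mg cosθ · L = (0.52)(3.5)(9.8)cos41.7°·19 = 253.0 J
½mv² = 433.53 − 253.0 = 180.51 J
v = √(2 × 180.51/3.5) = 10.16 m/s

v = 10 m/s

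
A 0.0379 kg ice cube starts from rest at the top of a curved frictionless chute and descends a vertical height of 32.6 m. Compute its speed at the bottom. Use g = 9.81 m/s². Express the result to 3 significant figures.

Equating total energy at the two states: mgh = ½mv²
v = √(2gh) = √(2 × 9.81 × 32.6) = √639.61 = 25.29 m/s

v = 25.3 m/s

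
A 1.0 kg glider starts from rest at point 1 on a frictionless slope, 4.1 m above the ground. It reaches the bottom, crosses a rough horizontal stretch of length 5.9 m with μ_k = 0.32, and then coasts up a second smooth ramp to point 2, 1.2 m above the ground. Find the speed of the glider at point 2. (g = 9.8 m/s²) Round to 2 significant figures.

Energy at 1: mgh₁ = (1.0)(9.8)(4.1) = 40.180 J
Friction loss: W_f = μ_k mg d = 18.50 J
At 2: ½mv² + mgh₂ = mgh₁ − W_f
½mv² = 40.180 − 18.50 − 11.760 = 9.9176 J
v = √(2 × 9.9176/1.0) = 4.454 m/s

v = 4.5 m/s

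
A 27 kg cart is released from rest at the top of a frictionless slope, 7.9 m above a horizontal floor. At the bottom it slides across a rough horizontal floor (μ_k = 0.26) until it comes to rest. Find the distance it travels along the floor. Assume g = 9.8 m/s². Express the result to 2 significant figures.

Applying the work–energy principle:
At rest all PE has been dissipated by friction: mgh = μ_k m g d
d = h/μ_k = 7.9/0.26 = 30.38 m

d = 30 m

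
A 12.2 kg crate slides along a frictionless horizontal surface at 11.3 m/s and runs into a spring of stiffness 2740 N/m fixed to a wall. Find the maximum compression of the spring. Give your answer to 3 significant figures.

All KE is stored as spring PE at maximum compression: ½mv² = ½kx²
x = v√(m/k) = 11.3 × √(12.2/2740) = 0.7540 m

x = 0.754 m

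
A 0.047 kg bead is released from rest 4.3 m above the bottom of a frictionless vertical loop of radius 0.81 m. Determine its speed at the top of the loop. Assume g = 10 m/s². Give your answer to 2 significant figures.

v = 7.3 m/s

Energy conservation: mgh = ½mv_top² + mg(2r)
v_top² = 2g(h − 2r) = 2(10)(4.3 − 1.620) = 53.60
v_top = 7.321 m/s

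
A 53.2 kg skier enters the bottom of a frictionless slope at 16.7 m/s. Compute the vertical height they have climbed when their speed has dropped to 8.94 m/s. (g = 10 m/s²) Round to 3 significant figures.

h = 9.95 m

Energy balance between the two points: ½mv₁² = ½mv₂² + mgh
h = (v₁² − v₂²)/(2g) = (16.7² − 8.94²)/(2 × 10) = 9.948 m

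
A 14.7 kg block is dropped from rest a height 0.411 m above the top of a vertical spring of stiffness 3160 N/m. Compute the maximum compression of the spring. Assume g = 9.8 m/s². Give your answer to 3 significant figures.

Measuring PE from the top of the relaxed spring, at max compression the block has dropped H + x with zero KE, so:
mg(H + x) = ½kx²
½(3160)x² − (14.7)(9.8)x − (14.7)(9.8)(0.411) = 0
1580x² − 144.1x − 59.21 = 0
x = [144.1 + √(20753 + 374199)]/(2 × 1580) = 0.2445 m

x = 0.244 m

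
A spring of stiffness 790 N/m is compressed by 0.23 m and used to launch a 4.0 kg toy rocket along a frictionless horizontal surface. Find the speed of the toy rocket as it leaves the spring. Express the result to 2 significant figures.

Conservation of energy: ½kx² = ½mv²
v = x√(k/m) = 0.23 × √(790/4.0) = 3.232 m/s

v = 3.2 m/s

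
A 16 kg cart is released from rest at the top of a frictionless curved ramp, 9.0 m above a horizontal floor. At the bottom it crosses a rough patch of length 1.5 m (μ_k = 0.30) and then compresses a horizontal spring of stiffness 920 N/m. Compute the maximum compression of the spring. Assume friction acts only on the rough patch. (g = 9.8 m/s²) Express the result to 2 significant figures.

Initial energy: E₁ = mgh = (16)(9.8)(9.0) = 1411.2 J
Friction removes W_f = μ_k mg d = (0.30)(16)(9.8)(1.5) = 70.56 J
Energy reaching the spring: E = 1411.2 − 70.56 = 1340.6 J
At max compression ½kx² = E ⇒ x = √(2E/k) = √(2 × 1340.6/920) = 1.707 m

x = 1.7 m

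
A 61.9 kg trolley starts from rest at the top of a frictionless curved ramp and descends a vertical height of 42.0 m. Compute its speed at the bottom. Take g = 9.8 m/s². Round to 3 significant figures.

By conservation of mechanical energy, mgh = ½mv²
v = √(2gh) = √(2 × 9.8 × 42.0) = √823.20 = 28.69 m/s

v = 28.7 m/s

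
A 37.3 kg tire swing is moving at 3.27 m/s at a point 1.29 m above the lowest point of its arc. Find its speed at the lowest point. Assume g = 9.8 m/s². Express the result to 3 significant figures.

By conservation of mechanical energy, ½mv₀² + mgh = ½mv²
v² = v₀² + 2gh = (3.27)² + 2(9.8)(1.29) = 35.977
v = √35.977 = 5.998 m/s

v = 6.00 m/s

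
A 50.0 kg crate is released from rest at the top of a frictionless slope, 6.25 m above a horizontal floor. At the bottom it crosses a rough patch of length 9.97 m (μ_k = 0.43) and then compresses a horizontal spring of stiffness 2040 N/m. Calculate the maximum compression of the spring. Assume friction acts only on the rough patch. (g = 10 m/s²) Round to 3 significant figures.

Initial energy: E₁ = mgh = (50.0)(10)(6.25) = 3125.0 J
Friction removes W_f = μ_k mg d = (0.43)(50.0)(10)(9.97) = 2144 J
Energy reaching the spring: E = 3125.0 − 2144 = 981.45 J
At max compression ½kx² = E ⇒ x = √(2E/k) = √(2 × 981.45/2040) = 0.9809 m

x = 0.981 m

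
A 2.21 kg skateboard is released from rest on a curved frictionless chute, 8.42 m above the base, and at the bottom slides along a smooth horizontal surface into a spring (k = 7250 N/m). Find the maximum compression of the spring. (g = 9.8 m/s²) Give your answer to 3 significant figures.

Energy conservation (no friction) from release to max compression: mgh = ½kx²
x = √(2mgh/k) = √(2 × 2.21 × 9.8 × 8.42 / 7250) = 0.2243 m

x = 0.224 m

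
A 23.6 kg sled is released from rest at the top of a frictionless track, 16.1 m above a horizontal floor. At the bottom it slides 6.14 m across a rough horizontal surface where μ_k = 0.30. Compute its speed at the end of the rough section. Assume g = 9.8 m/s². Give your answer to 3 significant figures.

Energy bookkeeping (friction removes W_f = μ_k N d):
mgh = ½mv² + μ_k m g d
W_f = μ_k mg d = (0.30)(23.6)(9.8)(6.14) = 426.0 J
½mv² = mgh − W_f = 3723.6 − 426.0 = 3297.6 J
v = √(2 × 3297.6/23.6) = 16.72 m/s

v = 16.7 m/s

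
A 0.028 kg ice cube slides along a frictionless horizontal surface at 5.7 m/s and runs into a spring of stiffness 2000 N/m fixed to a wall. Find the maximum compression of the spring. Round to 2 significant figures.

x = 0.021 m

At max compression the cube is momentarily at rest: ½mv² = ½kx²
x = v√(m/k) = 5.7 × √(0.028/2000) = 0.02133 m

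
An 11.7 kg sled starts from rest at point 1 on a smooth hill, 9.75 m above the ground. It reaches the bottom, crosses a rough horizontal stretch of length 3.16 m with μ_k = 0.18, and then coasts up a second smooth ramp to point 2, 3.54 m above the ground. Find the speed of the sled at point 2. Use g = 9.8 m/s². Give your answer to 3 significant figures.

v = 10.5 m/s

Energy at 1: mgh₁ = (11.7)(9.8)(9.75) = 1117.9 J
Friction loss: W_f = μ_k mg d = 65.22 J
At 2: ½mv² + mgh₂ = mgh₁ − W_f
½mv² = 1117.9 − 65.22 − 405.90 = 646.82 J
v = √(2 × 646.82/11.7) = 10.52 m/s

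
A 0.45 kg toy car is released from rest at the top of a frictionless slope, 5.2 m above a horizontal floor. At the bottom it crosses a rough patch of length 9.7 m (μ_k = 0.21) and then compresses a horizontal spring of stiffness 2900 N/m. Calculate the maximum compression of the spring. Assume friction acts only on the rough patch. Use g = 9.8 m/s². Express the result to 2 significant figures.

x = 0.098 m

Initial energy: E₁ = mgh = (0.45)(9.8)(5.2) = 22.932 J
Friction removes W_f = μ_k mg d = (0.21)(0.45)(9.8)(9.7) = 8.983 J
Energy reaching the spring: E = 22.932 − 8.983 = 13.949 J
At max compression ½kx² = E ⇒ x = √(2E/k) = √(2 × 13.949/2900) = 0.09808 m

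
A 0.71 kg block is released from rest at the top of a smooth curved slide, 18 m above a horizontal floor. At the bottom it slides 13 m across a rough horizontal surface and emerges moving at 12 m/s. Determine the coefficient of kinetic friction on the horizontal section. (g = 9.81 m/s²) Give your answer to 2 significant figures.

Energy bookkeeping (friction removes W_f = μ_k N d):
mgh = ½mv² + μ_k m g d
mgh = 125.37 J; ½mv² = 51.120 J
W_f = 125.37 − 51.120 = 74.25 J
μ_k = W_f/(mg·d) = 74.25/(6.965 × 13) = 0.8200

μ_k = 0.82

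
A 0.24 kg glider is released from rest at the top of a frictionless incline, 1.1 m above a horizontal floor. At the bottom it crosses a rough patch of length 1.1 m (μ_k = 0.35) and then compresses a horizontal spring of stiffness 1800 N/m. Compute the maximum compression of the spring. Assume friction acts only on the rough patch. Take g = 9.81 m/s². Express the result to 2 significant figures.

x = 0.043 m

Initial energy: E₁ = mgh = (0.24)(9.81)(1.1) = 2.5898 J
Friction removes W_f = μ_k mg d = (0.35)(0.24)(9.81)(1.1) = 0.9064 J
Energy reaching the spring: E = 2.5898 − 0.9064 = 1.6834 J
At max compression ½kx² = E ⇒ x = √(2E/k) = √(2 × 1.6834/1800) = 0.04325 m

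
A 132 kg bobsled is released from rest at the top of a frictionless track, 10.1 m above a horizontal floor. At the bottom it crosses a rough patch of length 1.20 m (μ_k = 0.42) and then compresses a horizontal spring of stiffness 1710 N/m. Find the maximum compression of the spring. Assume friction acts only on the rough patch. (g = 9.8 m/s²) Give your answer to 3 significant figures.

x = 3.81 m

Initial energy: E₁ = mgh = (132)(9.8)(10.1) = 13065 J
Friction removes W_f = μ_k mg d = (0.42)(132)(9.8)(1.20) = 652.0 J
Energy reaching the spring: E = 13065 − 652.0 = 12413 J
At max compression ½kx² = E ⇒ x = √(2E/k) = √(2 × 12413/1710) = 3.810 m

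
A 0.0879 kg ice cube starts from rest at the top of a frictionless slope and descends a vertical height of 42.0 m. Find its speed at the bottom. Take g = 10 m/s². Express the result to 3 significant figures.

By conservation of mechanical energy, mgh = ½mv²
v = √(2gh) = √(2 × 10 × 42.0) = √840.00 = 28.98 m/s

v = 29.0 m/s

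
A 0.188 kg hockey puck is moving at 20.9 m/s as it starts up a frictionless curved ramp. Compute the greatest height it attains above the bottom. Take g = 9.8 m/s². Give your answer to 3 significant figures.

h = 22.3 m

By energy conservation, ½mv² = mgh
h = v²/(2g) = 20.9²/(2 × 9.8) = 22.29 m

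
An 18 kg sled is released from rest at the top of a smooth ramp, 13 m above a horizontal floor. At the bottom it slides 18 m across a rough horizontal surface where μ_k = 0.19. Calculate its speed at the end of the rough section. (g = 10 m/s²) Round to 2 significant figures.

Energy bookkeeping (friction removes W_f = μ_k N d):
mgh = ½mv² + μ_k m g d
W_f = μ_k mg d = (0.19)(18)(10)(18) = 615.6 J
½mv² = mgh − W_f = 2340.0 − 615.6 = 1724.4 J
v = √(2 × 1724.4/18) = 13.84 m/s

v = 14 m/s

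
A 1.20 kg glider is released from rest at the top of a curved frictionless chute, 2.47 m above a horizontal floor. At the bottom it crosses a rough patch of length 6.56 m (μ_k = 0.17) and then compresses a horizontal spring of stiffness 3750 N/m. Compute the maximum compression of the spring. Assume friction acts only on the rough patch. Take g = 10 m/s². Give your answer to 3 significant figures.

Initial energy: E₁ = mgh = (1.20)(10)(2.47) = 29.640 J
Friction removes W_f = μ_k mg d = (0.17)(1.20)(10)(6.56) = 13.38 J
Energy reaching the spring: E = 29.640 − 13.38 = 16.258 J
At max compression ½kx² = E ⇒ x = √(2E/k) = √(2 × 16.258/3750) = 0.09312 m

x = 0.0931 m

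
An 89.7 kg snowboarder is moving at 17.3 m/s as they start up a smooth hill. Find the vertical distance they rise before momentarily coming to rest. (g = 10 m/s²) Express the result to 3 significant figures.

h = 15.0 m

By energy conservation, ½mv² = mgh
h = v²/(2g) = 17.3²/(2 × 10) = 14.96 m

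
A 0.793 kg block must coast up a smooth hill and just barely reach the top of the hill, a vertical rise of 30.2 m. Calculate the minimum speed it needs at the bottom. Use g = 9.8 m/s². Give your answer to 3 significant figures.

v = 24.3 m/s

At the top it is momentarily at rest, so all KE converts to PE: ½mv² = mgh
v = √(2gh) = √(2 × 9.8 × 30.2) = 24.33 m/s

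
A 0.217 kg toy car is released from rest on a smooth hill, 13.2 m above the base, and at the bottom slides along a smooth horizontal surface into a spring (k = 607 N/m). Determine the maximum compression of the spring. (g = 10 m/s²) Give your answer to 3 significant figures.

x = 0.307 m

Gravitational PE at the top equals spring PE at max compression: mgh = ½kx²
x = √(2mgh/k) = √(2 × 0.217 × 10 × 13.2 / 607) = 0.3072 m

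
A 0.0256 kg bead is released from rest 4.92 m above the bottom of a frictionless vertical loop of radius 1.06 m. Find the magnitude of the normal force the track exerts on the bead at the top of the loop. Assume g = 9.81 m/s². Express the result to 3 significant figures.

N = 1.08 N

Energy from release to top (height 2r): mgh = ½mv_top² + mg(2r)
v_top² = 2g(h − 2r) = 2(9.81)(4.92 − 2.120) = 54.936 m²/s²
At the top, both N and weight point toward the centre: N + mg = mv_top²/r
N = m(v_top²/r − g) = 0.0256(54.936/1.06 − 9.81) = 1.076 N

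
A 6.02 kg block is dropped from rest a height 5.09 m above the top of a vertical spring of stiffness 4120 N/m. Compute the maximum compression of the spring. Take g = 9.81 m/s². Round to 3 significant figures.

x = 0.397 m

Measuring PE from the top of the relaxed spring, at max compression the block has dropped H + x with zero KE, so:
mg(H + x) = ½kx²
½(4120)x² − (6.02)(9.81)x − (6.02)(9.81)(5.09) = 0
2060x² − 59.06x − 300.6 = 0
x = [59.06 + √(3488 + 2.4769e+06)]/(2 × 2060) = 0.3966 m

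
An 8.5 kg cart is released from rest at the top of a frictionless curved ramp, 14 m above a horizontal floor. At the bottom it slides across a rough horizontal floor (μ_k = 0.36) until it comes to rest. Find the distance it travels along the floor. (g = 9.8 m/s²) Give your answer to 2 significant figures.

d = 39 m

Energy at the top = energy at the end + work done against friction:
At rest all PE has been dissipated by friction: mgh = μ_k m g d
d = h/μ_k = 14/0.36 = 38.89 m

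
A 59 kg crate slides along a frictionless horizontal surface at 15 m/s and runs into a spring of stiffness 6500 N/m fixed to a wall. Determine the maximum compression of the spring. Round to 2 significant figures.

At max compression the crate is momentarily at rest: ½mv² = ½kx²
x = v√(m/k) = 15 × √(59/6500) = 1.429 m

x = 1.4 m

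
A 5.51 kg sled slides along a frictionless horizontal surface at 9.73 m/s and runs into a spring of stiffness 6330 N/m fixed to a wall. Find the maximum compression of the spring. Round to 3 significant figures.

All KE is stored as spring PE at maximum compression: ½mv² = ½kx²
x = v√(m/k) = 9.73 × √(5.51/6330) = 0.2871 m

x = 0.287 m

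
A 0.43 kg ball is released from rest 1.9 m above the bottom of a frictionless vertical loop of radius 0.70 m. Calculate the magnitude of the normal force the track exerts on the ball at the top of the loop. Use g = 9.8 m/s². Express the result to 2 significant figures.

N = 1.8 N

Energy from release to top (height 2r): mgh = ½mv_top² + mg(2r)
v_top² = 2g(h − 2r) = 2(9.8)(1.9 − 1.400) = 9.8000 m²/s²
At the top, both N and weight point toward the centre: N + mg = mv_top²/r
N = m(v_top²/r − g) = 0.43(9.8000/0.70 − 9.8) = 1.806 N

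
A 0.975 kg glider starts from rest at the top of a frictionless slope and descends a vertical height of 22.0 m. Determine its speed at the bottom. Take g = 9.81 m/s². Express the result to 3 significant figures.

Energy conservation between the two points: mgh = ½mv²
v = √(2gh) = √(2 × 9.81 × 22.0) = √431.64 = 20.78 m/s

v = 20.8 m/s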